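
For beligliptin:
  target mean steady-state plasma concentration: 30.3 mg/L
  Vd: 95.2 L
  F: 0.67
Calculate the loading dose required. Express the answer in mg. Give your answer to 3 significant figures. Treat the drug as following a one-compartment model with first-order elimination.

LD = Css × Vd / F = 30.3 × 95.2 / 0.67 = 4305 mg

4310 mg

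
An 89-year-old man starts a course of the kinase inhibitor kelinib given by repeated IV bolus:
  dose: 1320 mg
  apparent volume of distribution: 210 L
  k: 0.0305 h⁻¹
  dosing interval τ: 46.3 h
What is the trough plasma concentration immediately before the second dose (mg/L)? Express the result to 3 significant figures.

1.53 mg/L

C₀ per dose = Dose / Vd = 1320 / 210 = 6.286 mg/L
Fraction remaining after one interval: r = e^(−kτ) = e^(−0.03050 × 46.3) = 0.2436
Before dose 2, 1 dose has been given (aged 1τ).
C_trough = C₀ × r = 6.286 × 0.2436 = 1.531 mg/L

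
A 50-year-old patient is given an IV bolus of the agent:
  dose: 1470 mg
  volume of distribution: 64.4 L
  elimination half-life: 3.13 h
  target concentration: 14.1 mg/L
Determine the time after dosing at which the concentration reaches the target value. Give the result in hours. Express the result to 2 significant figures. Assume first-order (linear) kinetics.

C₀ = Dose / Vd = 1470 / 64.4 = 22.83 mg/L
k = ln2 / t½ = 0.693147 / 3.13 = 0.2215 h⁻¹
t = ln(C₀ / C) / k = ln(22.83 / 14.1) / 0.2215
  = ln(1.619) / 0.2215 = 0.4818 / 0.2215 = 2.175 h

2.2 h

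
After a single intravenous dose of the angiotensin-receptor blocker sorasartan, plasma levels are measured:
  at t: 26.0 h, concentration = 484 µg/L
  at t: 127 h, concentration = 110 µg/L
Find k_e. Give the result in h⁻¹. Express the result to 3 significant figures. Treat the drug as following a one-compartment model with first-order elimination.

k = ln(C₁/C₂) / (t₂ − t₁) = ln(484/110) / (127 − 26.0)
  = 1.482 / 101.0 = 0.01467 h⁻¹

0.0147 h⁻¹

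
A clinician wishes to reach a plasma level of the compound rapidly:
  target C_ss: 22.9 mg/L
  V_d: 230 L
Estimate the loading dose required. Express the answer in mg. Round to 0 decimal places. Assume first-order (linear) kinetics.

LD = Css × Vd = 22.9 × 230 = 5267 mg

5267 mg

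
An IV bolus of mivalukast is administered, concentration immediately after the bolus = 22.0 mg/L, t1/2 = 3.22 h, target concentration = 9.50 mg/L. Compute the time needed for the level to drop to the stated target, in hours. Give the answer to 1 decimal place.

3.9 h

k = ln2 / t½ = 0.693147 / 3.22 = 0.2153 h⁻¹
t = ln(C₀ / C) / k = ln(22.00 / 9.50) / 0.2153
  = ln(2.316) / 0.2153 = 0.8398 / 0.2153 = 3.901 h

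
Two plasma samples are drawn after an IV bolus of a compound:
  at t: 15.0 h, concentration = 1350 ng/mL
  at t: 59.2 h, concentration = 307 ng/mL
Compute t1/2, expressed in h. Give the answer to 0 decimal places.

k = ln(C₁/C₂) / (t₂ − t₁) = ln(1350/307) / (59.2 − 15.0)
  = 1.481 / 44.20 = 0.03351 h⁻¹
t½ = ln2 / k = 0.693147 / 0.03351 = 20.68 h

21 h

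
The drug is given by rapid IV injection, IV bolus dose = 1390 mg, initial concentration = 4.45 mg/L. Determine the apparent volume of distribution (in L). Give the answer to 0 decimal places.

312 L

Vd = Dose / C₀ = 1390 / 4.45 = 312.4 L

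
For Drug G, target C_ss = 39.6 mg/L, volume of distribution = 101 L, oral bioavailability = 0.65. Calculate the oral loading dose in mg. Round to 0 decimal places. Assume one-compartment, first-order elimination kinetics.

6153 mg

LD = Css × Vd / F = 39.6 × 101 / 0.65 = 6153 mg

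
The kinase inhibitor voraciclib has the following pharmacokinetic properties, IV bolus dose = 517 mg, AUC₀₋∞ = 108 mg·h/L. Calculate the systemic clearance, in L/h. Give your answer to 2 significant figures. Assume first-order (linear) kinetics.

CL = Dose / AUC = 517 / 108 = 4.787 L/h

4.8 L/h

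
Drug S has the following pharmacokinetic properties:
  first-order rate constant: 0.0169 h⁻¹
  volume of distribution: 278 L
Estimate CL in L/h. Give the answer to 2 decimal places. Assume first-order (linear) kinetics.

CL = k × Vd = 0.0169 × 278 = 4.698 L/h

4.70 L/h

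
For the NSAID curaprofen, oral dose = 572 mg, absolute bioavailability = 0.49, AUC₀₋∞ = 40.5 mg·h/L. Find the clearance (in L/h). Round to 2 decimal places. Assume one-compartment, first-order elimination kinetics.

6.92 L/h

CL = F·Dose / AUC = 0.49 × 572 / 40.5 = 6.920 L/h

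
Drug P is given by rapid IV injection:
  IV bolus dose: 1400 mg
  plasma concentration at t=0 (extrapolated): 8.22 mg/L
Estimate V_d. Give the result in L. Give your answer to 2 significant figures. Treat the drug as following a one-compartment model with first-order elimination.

170 L

Vd = Dose / C₀ = 1400 / 8.22 = 170.3 L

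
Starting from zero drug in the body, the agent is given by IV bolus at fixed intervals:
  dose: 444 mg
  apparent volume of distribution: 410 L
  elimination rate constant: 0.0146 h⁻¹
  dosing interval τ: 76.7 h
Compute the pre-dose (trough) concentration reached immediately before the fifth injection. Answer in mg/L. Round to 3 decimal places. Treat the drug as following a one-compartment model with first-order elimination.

0.519 mg/L

C₀ per dose = Dose / Vd = 444 / 410 = 1.083 mg/L
Fraction remaining after one interval: r = e^(−kτ) = e^(−0.01460 × 76.7) = 0.3263
Before dose 5, 4 doses have been given (aged 1τ, 2τ, 3τ, 4τ).
C_trough = C₀ × (r + r² + … + r^4) = C₀ × r(1−r^4)/(1−r)
        = 1.083 × 0.3263 × (1 − 0.01134) / (1 − 0.3263) = 0.5186 mg/L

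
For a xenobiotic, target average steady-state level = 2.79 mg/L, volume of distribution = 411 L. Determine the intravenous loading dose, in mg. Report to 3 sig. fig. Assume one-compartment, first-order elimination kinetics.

1150 mg

LD = Css × Vd = 2.79 × 411 = 1147 mg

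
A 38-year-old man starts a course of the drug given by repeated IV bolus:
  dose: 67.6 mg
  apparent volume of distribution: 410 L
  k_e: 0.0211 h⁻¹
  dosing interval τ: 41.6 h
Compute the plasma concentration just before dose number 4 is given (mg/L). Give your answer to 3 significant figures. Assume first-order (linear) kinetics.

C₀ per dose = Dose / Vd = 67.6 / 410 = 0.1649 mg/L
Fraction remaining after one interval: r = e^(−kτ) = e^(−0.02110 × 41.6) = 0.4157
Before dose 4, 3 doses have been given (aged 1τ, 2τ, 3τ).
C_trough = C₀ × (r + r² + … + r^3) = C₀ × r(1−r^3)/(1−r)
        = 0.1649 × 0.4157 × (1 − 0.07184) / (1 − 0.4157) = 0.1089 mg/L

0.109 mg/L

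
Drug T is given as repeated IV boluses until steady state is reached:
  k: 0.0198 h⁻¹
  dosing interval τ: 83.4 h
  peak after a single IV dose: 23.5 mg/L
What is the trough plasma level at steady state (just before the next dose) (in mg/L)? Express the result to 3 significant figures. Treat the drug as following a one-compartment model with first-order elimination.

e^(−kτ) = e^(−0.01980 × 83.4) = 0.1918
Accumulation ratio R = 1 / (1 − e^(−kτ)) = 1 / (1 − 0.1918) = 1.237
Steady-state trough = C₀ × R × e^(−kτ) = 23.5 × 1.237 × 0.1918 = 5.576 mg/L

5.58 mg/L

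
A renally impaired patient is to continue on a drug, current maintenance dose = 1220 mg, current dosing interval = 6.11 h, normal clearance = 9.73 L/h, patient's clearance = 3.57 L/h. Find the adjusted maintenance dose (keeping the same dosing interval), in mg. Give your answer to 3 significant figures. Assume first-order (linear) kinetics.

To keep the same average steady-state level, dosing rate must scale with clearance.
CL ratio = 3.57 / 9.73 = 0.3669
New dose (same interval) = 1220 × 0.3669 = 447.6 mg

448 mg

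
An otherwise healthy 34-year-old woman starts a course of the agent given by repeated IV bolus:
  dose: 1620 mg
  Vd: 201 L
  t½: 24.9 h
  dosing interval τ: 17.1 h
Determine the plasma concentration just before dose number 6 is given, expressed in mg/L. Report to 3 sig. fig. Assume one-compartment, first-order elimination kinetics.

12.0 mg/L

C₀ per dose = Dose / Vd = 1620 / 201 = 8.060 mg/L
k = ln2 / t½ = 0.693147 / 24.9 = 0.02784 h⁻¹
Fraction remaining after one interval: r = e^(−kτ) = e^(−0.02784 × 17.1) = 0.6212
Before dose 6, 5 doses have been given (aged 1τ, 2τ, 3τ, 4τ, 5τ).
C_trough = C₀ × (r + r² + … + r^5) = C₀ × r(1−r^5)/(1−r)
        = 8.060 × 0.6212 × (1 − 0.09250) / (1 − 0.6212) = 12.00 mg/L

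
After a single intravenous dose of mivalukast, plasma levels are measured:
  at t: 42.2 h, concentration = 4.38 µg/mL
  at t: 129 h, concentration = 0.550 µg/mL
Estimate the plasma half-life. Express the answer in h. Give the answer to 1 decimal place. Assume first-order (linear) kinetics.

29.0 h

k = ln(C₁/C₂) / (t₂ − t₁) = ln(4.38/0.550) / (129 − 42.2)
  = 2.075 / 86.80 = 0.02391 h⁻¹
t½ = ln2 / k = 0.693147 / 0.02391 = 28.99 h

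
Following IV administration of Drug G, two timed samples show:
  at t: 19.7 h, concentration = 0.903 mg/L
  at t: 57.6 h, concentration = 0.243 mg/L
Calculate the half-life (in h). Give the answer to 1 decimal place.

k = ln(C₁/C₂) / (t₂ − t₁) = ln(0.903/0.243) / (57.6 − 19.7)
  = 1.313 / 37.90 = 0.03464 h⁻¹
t½ = ln2 / k = 0.693147 / 0.03464 = 20.01 h

20.0 h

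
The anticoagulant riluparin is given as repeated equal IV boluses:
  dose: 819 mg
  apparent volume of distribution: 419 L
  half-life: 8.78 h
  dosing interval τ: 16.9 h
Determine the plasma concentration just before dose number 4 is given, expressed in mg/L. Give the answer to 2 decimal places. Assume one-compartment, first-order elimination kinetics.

0.69 mg/L

C₀ per dose = Dose / Vd = 819 / 419 = 1.955 mg/L
k = ln2 / t½ = 0.693147 / 8.78 = 0.07895 h⁻¹
Fraction remaining after one interval: r = e^(−kτ) = e^(−0.07895 × 16.9) = 0.2634
Before dose 4, 3 doses have been given (aged 1τ, 2τ, 3τ).
C_trough = C₀ × (r + r² + … + r^3) = C₀ × r(1−r^3)/(1−r)
        = 1.955 × 0.2634 × (1 − 0.01827) / (1 − 0.2634) = 0.6863 mg/L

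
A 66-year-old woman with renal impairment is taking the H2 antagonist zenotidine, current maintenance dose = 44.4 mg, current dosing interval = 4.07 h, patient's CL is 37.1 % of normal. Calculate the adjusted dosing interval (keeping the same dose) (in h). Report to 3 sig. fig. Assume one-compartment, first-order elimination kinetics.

To keep the same average steady-state level, dosing rate must scale with clearance.
CL ratio = 37.1 / 100 = 0.3710
New interval (same dose) = 4.07 / 0.3710 = 10.97 h

11.0 h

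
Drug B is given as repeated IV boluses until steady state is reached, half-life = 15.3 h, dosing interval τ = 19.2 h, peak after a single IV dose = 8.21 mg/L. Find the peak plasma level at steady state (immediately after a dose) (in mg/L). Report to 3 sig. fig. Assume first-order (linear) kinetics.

k = ln2 / t½ = 0.693147 / 15.3 = 0.04530 h⁻¹
e^(−kτ) = e^(−0.04530 × 19.2) = 0.4191
Accumulation ratio R = 1 / (1 − e^(−kτ)) = 1 / (1 − 0.4191) = 1.721
Steady-state peak = C₀ × R = 8.21 × 1.721 = 14.13 mg/L

14.1 mg/L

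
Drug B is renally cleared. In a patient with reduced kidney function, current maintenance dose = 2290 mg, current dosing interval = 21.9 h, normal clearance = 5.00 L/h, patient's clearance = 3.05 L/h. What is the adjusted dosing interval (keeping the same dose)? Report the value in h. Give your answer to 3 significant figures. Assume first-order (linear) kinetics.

35.9 h

To keep the same average steady-state level, dosing rate must scale with clearance.
CL ratio = 3.05 / 5.00 = 0.6100
New interval (same dose) = 21.9 / 0.6100 = 35.90 h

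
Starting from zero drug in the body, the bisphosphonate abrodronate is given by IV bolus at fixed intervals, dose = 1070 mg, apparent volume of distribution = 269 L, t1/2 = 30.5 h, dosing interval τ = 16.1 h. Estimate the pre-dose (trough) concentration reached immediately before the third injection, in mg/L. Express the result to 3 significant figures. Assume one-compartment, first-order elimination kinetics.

C₀ per dose = Dose / Vd = 1070 / 269 = 3.978 mg/L
k = ln2 / t½ = 0.693147 / 30.5 = 0.02273 h⁻¹
Fraction remaining after one interval: r = e^(−kτ) = e^(−0.02273 × 16.1) = 0.6935
Before dose 3, 2 doses have been given (aged 1τ, 2τ).
C_trough = C₀ × (r + r²) = 3.978 × (0.6935 + 0.4809) = 4.672 mg/L

4.67 mg/L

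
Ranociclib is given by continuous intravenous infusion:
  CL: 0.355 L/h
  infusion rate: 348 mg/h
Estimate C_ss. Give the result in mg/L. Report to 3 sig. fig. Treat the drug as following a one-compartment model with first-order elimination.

At steady state Css = R₀ / CL = 348 / 0.3550 = 980.3 mg/L

980 mg/L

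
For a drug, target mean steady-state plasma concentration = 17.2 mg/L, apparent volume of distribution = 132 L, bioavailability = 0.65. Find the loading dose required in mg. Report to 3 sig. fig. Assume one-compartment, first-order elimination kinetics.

3490 mg

LD = Css × Vd / F = 17.2 × 132 / 0.65 = 3493 mg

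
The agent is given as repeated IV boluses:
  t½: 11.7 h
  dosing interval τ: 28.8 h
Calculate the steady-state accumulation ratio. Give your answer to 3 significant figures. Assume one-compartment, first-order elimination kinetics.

k = ln2 / t½ = 0.693147 / 11.7 = 0.05924 h⁻¹
e^(−kτ) = e^(−0.05924 × 28.8) = 0.1816
Accumulation ratio R = 1 / (1 − e^(−kτ)) = 1 / (1 − 0.1816) = 1.222

1.22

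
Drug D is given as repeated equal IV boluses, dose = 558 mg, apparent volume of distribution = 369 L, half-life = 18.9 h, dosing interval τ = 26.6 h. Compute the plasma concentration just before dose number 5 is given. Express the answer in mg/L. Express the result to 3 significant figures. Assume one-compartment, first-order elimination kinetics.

0.897 mg/L

C₀ per dose = Dose / Vd = 558 / 369 = 1.512 mg/L
k = ln2 / t½ = 0.693147 / 18.9 = 0.03667 h⁻¹
Fraction remaining after one interval: r = e^(−kτ) = e^(−0.03667 × 26.6) = 0.3770
Before dose 5, 4 doses have been given (aged 1τ, 2τ, 3τ, 4τ).
C_trough = C₀ × (r + r² + … + r^4) = C₀ × r(1−r^4)/(1−r)
        = 1.512 × 0.3770 × (1 − 0.02020) / (1 − 0.3770) = 0.8965 mg/L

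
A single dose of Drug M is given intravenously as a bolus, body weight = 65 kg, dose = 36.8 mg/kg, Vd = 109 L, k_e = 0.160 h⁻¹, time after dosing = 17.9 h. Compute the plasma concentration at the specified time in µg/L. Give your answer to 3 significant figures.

Total dose = 36.8 × 65 = 2392 mg
C₀ = Dose / Vd = 2392 / 109 = 21.94 mg/L
C = C₀ · e^(−k·t) = 21.94 × e^(−0.1600 × 17.9)
  = 21.94 × 0.05704 = 1.251 mg/L
Convert: 1.251 mg/L × 1000 = 1251 µg/L

1250 µg/L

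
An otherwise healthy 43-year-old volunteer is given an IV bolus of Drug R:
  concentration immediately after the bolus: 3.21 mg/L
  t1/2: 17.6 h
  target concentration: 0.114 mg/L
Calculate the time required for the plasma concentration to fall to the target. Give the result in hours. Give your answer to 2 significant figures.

85 h

k = ln2 / t½ = 0.693147 / 17.6 = 0.03938 h⁻¹
t = ln(C₀ / C) / k = ln(3.210 / 0.114) / 0.03938
  = ln(28.16) / 0.03938 = 3.338 / 0.03938 = 84.76 h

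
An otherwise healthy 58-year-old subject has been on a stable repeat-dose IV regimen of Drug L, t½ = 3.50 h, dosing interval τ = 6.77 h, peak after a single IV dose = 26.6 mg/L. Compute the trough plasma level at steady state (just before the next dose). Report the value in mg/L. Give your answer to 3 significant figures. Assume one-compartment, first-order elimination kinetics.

9.43 mg/L

k = ln2 / t½ = 0.693147 / 3.50 = 0.1980 h⁻¹
e^(−kτ) = e^(−0.1980 × 6.77) = 0.2617
Accumulation ratio R = 1 / (1 − e^(−kτ)) = 1 / (1 − 0.2617) = 1.354
Steady-state trough = C₀ × R × e^(−kτ) = 26.6 × 1.354 × 0.2617 = 9.425 mg/L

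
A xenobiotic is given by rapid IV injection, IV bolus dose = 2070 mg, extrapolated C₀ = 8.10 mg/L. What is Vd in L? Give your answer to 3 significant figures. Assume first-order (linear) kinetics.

Vd = Dose / C₀ = 2070 / 8.10 = 255.6 L

256 L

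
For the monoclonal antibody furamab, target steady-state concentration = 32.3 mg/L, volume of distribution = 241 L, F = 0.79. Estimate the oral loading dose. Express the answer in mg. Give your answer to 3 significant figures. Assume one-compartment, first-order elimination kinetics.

LD = Css × Vd / F = 32.3 × 241 / 0.79 = 9854 mg

9850 mg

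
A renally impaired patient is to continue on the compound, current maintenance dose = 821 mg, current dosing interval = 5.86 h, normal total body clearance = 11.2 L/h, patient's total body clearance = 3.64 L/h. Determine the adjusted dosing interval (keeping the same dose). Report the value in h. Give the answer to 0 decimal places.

To keep the same average steady-state level, dosing rate must scale with clearance.
CL ratio = 3.64 / 11.2 = 0.3250
New interval (same dose) = 5.86 / 0.3250 = 18.03 h

18 h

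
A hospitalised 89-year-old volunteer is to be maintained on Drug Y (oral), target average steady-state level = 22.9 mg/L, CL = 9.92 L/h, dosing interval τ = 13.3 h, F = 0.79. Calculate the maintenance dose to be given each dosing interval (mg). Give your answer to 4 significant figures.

3824 mg

At steady state, F × (Dose/τ) = Css × CL.
Dose = Css × CL × τ / F = 22.9 × 9.920 × 13.3 / 0.79 = 3824 mg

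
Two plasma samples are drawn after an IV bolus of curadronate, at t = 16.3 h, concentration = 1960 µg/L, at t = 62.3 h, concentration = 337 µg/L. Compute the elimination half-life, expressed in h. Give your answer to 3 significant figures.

k = ln(C₁/C₂) / (t₂ − t₁) = ln(1960/337) / (62.3 − 16.3)
  = 1.761 / 46.00 = 0.03828 h⁻¹
t½ = ln2 / k = 0.693147 / 0.03828 = 18.11 h

18.1 h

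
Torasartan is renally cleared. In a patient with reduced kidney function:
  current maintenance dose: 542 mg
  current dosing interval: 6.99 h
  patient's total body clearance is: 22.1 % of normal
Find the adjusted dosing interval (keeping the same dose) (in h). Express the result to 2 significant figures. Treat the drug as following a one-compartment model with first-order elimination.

To keep the same average steady-state level, dosing rate must scale with clearance.
CL ratio = 22.1 / 100 = 0.2210
New interval (same dose) = 6.99 / 0.2210 = 31.63 h

32 h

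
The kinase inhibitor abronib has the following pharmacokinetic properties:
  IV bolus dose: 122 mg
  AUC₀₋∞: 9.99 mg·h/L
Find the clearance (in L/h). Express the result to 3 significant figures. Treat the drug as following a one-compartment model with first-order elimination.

CL = Dose / AUC = 122 / 9.99 = 12.21 L/h

12.2 L/h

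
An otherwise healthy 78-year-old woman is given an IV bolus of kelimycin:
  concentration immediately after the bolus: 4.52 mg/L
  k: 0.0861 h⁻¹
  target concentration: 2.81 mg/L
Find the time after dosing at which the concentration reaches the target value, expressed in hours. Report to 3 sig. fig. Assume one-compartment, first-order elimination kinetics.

5.52 h

t = ln(C₀ / C) / k = ln(4.520 / 2.81) / 0.08610
  = ln(1.609) / 0.08610 = 0.4756 / 0.08610 = 5.524 h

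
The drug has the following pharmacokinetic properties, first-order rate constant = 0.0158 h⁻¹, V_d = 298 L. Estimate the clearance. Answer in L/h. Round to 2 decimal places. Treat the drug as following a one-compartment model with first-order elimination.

4.71 L/h

CL = k × Vd = 0.0158 × 298 = 4.708 L/h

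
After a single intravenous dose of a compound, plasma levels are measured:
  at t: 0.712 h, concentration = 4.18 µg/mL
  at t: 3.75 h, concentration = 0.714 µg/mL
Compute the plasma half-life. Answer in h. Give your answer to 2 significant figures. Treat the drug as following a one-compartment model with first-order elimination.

k = ln(C₁/C₂) / (t₂ − t₁) = ln(4.18/0.714) / (3.75 − 0.712)
  = 1.767 / 3.038 = 0.5816 h⁻¹
t½ = ln2 / k = 0.693147 / 0.5816 = 1.192 h

1.2 h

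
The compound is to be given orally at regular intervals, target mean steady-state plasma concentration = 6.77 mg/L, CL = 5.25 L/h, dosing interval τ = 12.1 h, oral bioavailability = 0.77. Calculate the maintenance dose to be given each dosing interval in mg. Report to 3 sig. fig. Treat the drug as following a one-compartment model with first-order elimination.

559 mg

At steady state, F × (Dose/τ) = Css × CL.
Dose = Css × CL × τ / F = 6.77 × 5.250 × 12.1 / 0.77 = 558.5 mg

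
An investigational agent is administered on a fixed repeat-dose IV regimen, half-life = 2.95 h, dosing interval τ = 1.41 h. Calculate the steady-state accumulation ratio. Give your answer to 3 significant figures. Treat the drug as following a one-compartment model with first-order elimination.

3.55

k = ln2 / t½ = 0.693147 / 2.95 = 0.2350 h⁻¹
e^(−kτ) = e^(−0.2350 × 1.41) = 0.7180
Accumulation ratio R = 1 / (1 − e^(−kτ)) = 1 / (1 − 0.7180) = 3.546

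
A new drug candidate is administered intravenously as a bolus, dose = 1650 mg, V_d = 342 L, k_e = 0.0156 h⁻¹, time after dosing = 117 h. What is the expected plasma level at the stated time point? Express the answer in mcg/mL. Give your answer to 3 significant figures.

C₀ = Dose / Vd = 1650 / 342 = 4.825 mg/L
C = C₀ · e^(−k·t) = 4.825 × e^(−0.01560 × 117)
  = 4.825 × 0.1612 = 0.7778 mg/L
(0.7778 mg/L = 0.7778 mcg/mL)

0.778 mcg/mL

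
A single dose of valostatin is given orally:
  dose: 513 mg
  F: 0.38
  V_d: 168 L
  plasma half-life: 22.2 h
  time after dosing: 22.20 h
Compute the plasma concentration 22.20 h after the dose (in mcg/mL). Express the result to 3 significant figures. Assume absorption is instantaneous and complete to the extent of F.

Amount reaching circulation = F × Dose = 0.38 × 513.0 = 194.9 mg
C₀ = F·Dose / Vd = 194.9 / 168 = 1.160 mg/L
k = ln2 / t½ = 0.693147 / 22.2 = 0.03122 h⁻¹
t / t½ = 22.20 / 22.2 = 1 half-lives
C = C₀ × (1/2)^1 = 1.160 × 0.5000 = 0.5800 mg/L
(0.5800 mg/L = 0.5800 mcg/mL)

0.580 mcg/mL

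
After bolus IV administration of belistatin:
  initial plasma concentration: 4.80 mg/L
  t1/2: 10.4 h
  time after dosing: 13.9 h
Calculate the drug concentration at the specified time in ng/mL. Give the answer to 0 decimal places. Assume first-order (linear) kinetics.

1901 ng/mL

k = ln2 / t½ = 0.693147 / 10.4 = 0.06665 h⁻¹
C = C₀ · e^(−k·t) = 4.800 × e^(−0.06665 × 13.9)
  = 4.800 × 0.3960 = 1.901 mg/L
Convert: 1.901 mg/L × 1000 = 1901 ng/mL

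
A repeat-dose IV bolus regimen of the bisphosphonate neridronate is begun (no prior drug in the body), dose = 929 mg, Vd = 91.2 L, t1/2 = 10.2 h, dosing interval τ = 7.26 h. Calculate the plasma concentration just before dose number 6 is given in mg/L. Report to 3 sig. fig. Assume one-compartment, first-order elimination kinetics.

C₀ per dose = Dose / Vd = 929 / 91.2 = 10.19 mg/L
k = ln2 / t½ = 0.693147 / 10.2 = 0.06796 h⁻¹
Fraction remaining after one interval: r = e^(−kτ) = e^(−0.06796 × 7.26) = 0.6106
Before dose 6, 5 doses have been given (aged 1τ, 2τ, 3τ, 4τ, 5τ).
C_trough = C₀ × (r + r² + … + r^5) = C₀ × r(1−r^5)/(1−r)
        = 10.19 × 0.6106 × (1 − 0.08488) / (1 − 0.6106) = 14.62 mg/L

14.6 mg/L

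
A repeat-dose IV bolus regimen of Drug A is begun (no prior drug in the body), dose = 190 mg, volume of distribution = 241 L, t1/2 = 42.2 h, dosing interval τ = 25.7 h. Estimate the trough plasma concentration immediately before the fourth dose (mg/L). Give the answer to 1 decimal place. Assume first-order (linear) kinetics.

C₀ per dose = Dose / Vd = 190 / 241 = 0.7884 mg/L
k = ln2 / t½ = 0.693147 / 42.2 = 0.01643 h⁻¹
Fraction remaining after one interval: r = e^(−kτ) = e^(−0.01643 × 25.7) = 0.6556
Before dose 4, 3 doses have been given (aged 1τ, 2τ, 3τ).
C_trough = C₀ × (r + r² + … + r^3) = C₀ × r(1−r^3)/(1−r)
        = 0.7884 × 0.6556 × (1 − 0.2818) / (1 − 0.6556) = 1.078 mg/L

1.1 mg/L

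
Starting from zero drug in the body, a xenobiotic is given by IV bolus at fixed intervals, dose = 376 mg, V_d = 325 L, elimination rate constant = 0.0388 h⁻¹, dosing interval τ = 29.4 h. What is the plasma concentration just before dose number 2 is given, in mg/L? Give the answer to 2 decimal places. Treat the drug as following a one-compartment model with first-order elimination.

0.37 mg/L

C₀ per dose = Dose / Vd = 376 / 325 = 1.157 mg/L
Fraction remaining after one interval: r = e^(−kτ) = e^(−0.03880 × 29.4) = 0.3196
Before dose 2, 1 dose has been given (aged 1τ).
C_trough = C₀ × r = 1.157 × 0.3196 = 0.3698 mg/L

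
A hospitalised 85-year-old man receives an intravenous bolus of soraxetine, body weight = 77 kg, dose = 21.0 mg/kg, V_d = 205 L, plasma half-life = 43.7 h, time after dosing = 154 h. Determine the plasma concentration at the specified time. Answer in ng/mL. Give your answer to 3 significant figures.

Total dose = 21.0 × 77 = 1617 mg
C₀ = Dose / Vd = 1617 / 205 = 7.888 mg/L
k = ln2 / t½ = 0.693147 / 43.7 = 0.01586 h⁻¹
C = C₀ · e^(−k·t) = 7.888 × e^(−0.01586 × 154)
  = 7.888 × 0.08695 = 0.6859 mg/L
Convert: 0.6859 mg/L × 1000 = 685.9 ng/mL

686 ng/mL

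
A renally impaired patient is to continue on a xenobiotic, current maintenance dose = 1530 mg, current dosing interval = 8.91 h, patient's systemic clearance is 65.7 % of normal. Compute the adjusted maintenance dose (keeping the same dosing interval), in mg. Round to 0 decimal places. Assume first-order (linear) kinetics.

To keep the same average steady-state level, dosing rate must scale with clearance.
CL ratio = 65.7 / 100 = 0.6570
New dose (same interval) = 1530 × 0.6570 = 1005 mg

1005 mg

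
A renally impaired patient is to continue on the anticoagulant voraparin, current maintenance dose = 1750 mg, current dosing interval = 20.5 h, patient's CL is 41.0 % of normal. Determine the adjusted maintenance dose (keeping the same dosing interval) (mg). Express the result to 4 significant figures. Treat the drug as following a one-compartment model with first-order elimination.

To keep the same average steady-state level, dosing rate must scale with clearance.
CL ratio = 41.0 / 100 = 0.4100
New dose (same interval) = 1750 × 0.4100 = 717.5 mg

717.5 mg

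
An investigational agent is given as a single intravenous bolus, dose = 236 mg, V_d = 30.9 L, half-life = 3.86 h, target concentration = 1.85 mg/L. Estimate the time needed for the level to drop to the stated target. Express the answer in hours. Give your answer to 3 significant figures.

C₀ = Dose / Vd = 236.0 / 30.9 = 7.638 mg/L
k = ln2 / t½ = 0.693147 / 3.86 = 0.1796 h⁻¹
t = ln(C₀ / C) / k = ln(7.638 / 1.85) / 0.1796
  = ln(4.129) / 0.1796 = 1.418 / 0.1796 = 7.895 h

7.90 h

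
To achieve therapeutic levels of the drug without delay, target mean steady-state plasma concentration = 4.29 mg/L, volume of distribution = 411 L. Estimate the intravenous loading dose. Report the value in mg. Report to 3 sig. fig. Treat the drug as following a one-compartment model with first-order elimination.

1760 mg

LD = Css × Vd = 4.29 × 411 = 1763 mg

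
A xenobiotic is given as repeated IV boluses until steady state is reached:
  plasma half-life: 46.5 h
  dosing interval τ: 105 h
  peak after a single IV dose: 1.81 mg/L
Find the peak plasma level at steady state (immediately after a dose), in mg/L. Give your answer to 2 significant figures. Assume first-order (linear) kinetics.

k = ln2 / t½ = 0.693147 / 46.5 = 0.01491 h⁻¹
e^(−kτ) = e^(−0.01491 × 105) = 0.2090
Accumulation ratio R = 1 / (1 − e^(−kτ)) = 1 / (1 − 0.2090) = 1.264
Steady-state peak = C₀ × R = 1.81 × 1.264 = 2.288 mg/L

2.3 mg/L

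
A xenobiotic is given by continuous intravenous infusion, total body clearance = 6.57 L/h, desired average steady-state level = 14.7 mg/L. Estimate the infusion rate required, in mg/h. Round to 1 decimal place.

At steady state, infusion rate R₀ = Css × CL = 14.7 × 6.570 = 96.58 mg/h

96.6 mg/h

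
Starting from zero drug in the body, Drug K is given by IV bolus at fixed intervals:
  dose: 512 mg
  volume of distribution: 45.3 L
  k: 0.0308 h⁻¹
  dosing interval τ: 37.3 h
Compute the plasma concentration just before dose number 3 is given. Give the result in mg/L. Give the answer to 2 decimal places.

C₀ per dose = Dose / Vd = 512 / 45.3 = 11.30 mg/L
Fraction remaining after one interval: r = e^(−kτ) = e^(−0.03080 × 37.3) = 0.3170
Before dose 3, 2 doses have been given (aged 1τ, 2τ).
C_trough = C₀ × (r + r²) = 11.30 × (0.3170 + 0.1005) = 4.718 mg/L

4.72 mg/L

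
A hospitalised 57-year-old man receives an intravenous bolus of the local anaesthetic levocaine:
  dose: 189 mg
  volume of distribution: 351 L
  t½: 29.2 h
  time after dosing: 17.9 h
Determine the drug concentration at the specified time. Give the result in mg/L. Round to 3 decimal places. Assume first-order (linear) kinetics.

0.352 mg/L

C₀ = Dose / Vd = 189.0 / 351 = 0.5385 mg/L
k = ln2 / t½ = 0.693147 / 29.2 = 0.02374 h⁻¹
C = C₀ · e^(−k·t) = 0.5385 × e^(−0.02374 × 17.9)
  = 0.5385 × 0.6538 = 0.3521 mg/L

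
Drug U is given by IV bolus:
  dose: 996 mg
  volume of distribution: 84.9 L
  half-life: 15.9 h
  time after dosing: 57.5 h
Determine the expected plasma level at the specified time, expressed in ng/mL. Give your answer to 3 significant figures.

957 ng/mL

C₀ = Dose / Vd = 996.0 / 84.9 = 11.73 mg/L
k = ln2 / t½ = 0.693147 / 15.9 = 0.04359 h⁻¹
C = C₀ · e^(−k·t) = 11.73 × e^(−0.04359 × 57.5)
  = 11.73 × 0.08156 = 0.9567 mg/L
Convert: 0.9567 mg/L × 1000 = 956.7 ng/mL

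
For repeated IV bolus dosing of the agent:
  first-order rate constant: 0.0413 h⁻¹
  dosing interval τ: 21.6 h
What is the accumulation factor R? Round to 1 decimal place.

e^(−kτ) = e^(−0.04130 × 21.6) = 0.4098
Accumulation ratio R = 1 / (1 − e^(−kτ)) = 1 / (1 − 0.4098) = 1.694

1.7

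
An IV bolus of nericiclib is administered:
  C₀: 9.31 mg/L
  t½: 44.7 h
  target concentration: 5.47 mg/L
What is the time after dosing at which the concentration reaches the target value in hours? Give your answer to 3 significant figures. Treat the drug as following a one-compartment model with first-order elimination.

k = ln2 / t½ = 0.693147 / 44.7 = 0.01551 h⁻¹
t = ln(C₀ / C) / k = ln(9.310 / 5.47) / 0.01551
  = ln(1.702) / 0.01551 = 0.5318 / 0.01551 = 34.29 h

34.3 h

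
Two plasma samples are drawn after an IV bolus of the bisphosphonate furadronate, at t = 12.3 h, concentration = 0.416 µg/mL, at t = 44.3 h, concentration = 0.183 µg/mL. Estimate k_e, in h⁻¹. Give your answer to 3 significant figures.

0.0257 h⁻¹

k = ln(C₁/C₂) / (t₂ − t₁) = ln(0.416/0.183) / (44.3 − 12.3)
  = 0.8212 / 32.00 = 0.02566 h⁻¹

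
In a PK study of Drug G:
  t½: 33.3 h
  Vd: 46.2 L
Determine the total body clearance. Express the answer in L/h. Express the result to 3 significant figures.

k = ln2 / t½ = 0.693147 / 33.3 = 0.02082 h⁻¹
CL = k × Vd = 0.02082 × 46.2 = 0.9619 L/h

0.962 L/h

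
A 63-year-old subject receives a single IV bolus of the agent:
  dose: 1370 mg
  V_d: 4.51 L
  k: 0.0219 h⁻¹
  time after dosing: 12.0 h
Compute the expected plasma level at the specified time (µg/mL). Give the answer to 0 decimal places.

234 µg/mL

C₀ = Dose / Vd = 1370 / 4.51 = 303.8 mg/L
C = C₀ · e^(−k·t) = 303.8 × e^(−0.02190 × 12.0)
  = 303.8 × 0.7689 = 233.6 mg/L
(233.6 mg/L = 233.6 µg/mL)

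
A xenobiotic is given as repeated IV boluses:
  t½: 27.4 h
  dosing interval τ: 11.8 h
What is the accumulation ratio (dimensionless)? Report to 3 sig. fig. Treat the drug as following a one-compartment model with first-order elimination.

k = ln2 / t½ = 0.693147 / 27.4 = 0.02530 h⁻¹
e^(−kτ) = e^(−0.02530 × 11.8) = 0.7419
Accumulation ratio R = 1 / (1 − e^(−kτ)) = 1 / (1 − 0.7419) = 3.874

3.87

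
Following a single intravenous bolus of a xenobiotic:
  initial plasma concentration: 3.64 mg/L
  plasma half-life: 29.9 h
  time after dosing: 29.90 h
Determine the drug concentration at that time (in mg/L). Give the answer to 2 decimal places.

1.82 mg/L

k = ln2 / t½ = 0.693147 / 29.9 = 0.02318 h⁻¹
t / t½ = 29.90 / 29.9 = 1 half-lives
C = C₀ × (1/2)^1 = 3.640 × 0.5000 = 1.820 mg/L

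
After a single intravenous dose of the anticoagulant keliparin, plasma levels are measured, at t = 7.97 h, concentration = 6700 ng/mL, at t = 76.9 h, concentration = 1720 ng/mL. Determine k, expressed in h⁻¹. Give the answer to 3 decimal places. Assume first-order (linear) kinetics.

k = ln(C₁/C₂) / (t₂ − t₁) = ln(6700/1720) / (76.9 − 7.97)
  = 1.360 / 68.93 = 0.01973 h⁻¹

0.020 h⁻¹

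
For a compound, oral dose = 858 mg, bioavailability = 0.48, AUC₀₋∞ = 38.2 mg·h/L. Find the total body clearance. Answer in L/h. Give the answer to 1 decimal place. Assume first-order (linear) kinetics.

10.8 L/h

CL = F·Dose / AUC = 0.48 × 858 / 38.2 = 10.78 L/h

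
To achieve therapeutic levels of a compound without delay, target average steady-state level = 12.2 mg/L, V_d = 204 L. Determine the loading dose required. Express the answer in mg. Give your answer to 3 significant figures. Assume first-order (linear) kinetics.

2490 mg

LD = Css × Vd = 12.2 × 204 = 2489 mg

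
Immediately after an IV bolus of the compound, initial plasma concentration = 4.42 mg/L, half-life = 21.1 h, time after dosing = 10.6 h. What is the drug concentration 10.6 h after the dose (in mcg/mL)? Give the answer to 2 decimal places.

3.12 mcg/mL

k = ln2 / t½ = 0.693147 / 21.1 = 0.03285 h⁻¹
C = C₀ · e^(−k·t) = 4.420 × e^(−0.03285 × 10.6)
  = 4.420 × 0.7060 = 3.121 mg/L
(3.121 mg/L = 3.121 mcg/mL)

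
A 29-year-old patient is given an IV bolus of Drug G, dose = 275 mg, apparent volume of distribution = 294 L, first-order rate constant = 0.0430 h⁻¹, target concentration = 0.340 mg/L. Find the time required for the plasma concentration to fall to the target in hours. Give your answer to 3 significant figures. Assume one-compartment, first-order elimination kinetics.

23.5 h

C₀ = Dose / Vd = 275.0 / 294 = 0.9354 mg/L
t = ln(C₀ / C) / k = ln(0.9354 / 0.340) / 0.04300
  = ln(2.751) / 0.04300 = 1.012 / 0.04300 = 23.53 h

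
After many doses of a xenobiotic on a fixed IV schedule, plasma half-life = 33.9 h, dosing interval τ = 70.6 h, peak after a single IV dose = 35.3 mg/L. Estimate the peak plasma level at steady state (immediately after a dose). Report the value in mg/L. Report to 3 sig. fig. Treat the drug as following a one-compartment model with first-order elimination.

k = ln2 / t½ = 0.693147 / 33.9 = 0.02045 h⁻¹
e^(−kτ) = e^(−0.02045 × 70.6) = 0.2360
Accumulation ratio R = 1 / (1 − e^(−kτ)) = 1 / (1 − 0.2360) = 1.309
Steady-state peak = C₀ × R = 35.3 × 1.309 = 46.21 mg/L

46.2 mg/L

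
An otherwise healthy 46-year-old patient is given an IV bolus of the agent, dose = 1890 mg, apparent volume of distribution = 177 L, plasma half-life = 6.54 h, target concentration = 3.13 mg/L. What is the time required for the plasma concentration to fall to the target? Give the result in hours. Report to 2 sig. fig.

C₀ = Dose / Vd = 1890 / 177 = 10.68 mg/L
k = ln2 / t½ = 0.693147 / 6.54 = 0.1060 h⁻¹
t = ln(C₀ / C) / k = ln(10.68 / 3.13) / 0.1060
  = ln(3.412) / 0.1060 = 1.227 / 0.1060 = 11.58 h

12 h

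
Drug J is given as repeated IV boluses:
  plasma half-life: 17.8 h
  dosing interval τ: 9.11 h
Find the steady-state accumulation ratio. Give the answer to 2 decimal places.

k = ln2 / t½ = 0.693147 / 17.8 = 0.03894 h⁻¹
e^(−kτ) = e^(−0.03894 × 9.11) = 0.7014
Accumulation ratio R = 1 / (1 − e^(−kτ)) = 1 / (1 − 0.7014) = 3.349

3.35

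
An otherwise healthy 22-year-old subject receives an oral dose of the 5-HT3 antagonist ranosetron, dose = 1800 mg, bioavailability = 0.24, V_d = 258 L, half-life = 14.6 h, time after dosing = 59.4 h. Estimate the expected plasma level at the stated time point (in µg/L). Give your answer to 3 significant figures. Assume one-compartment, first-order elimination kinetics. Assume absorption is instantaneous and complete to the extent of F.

Amount reaching circulation = F × Dose = 0.24 × 1800 = 432.0 mg
C₀ = F·Dose / Vd = 432.0 / 258 = 1.674 mg/L
k = ln2 / t½ = 0.693147 / 14.6 = 0.04748 h⁻¹
C = C₀ · e^(−k·t) = 1.674 × e^(−0.04748 × 59.4)
  = 1.674 × 0.05959 = 0.09975 mg/L
Convert: 0.09975 mg/L × 1000 = 99.75 µg/L

99.8 µg/L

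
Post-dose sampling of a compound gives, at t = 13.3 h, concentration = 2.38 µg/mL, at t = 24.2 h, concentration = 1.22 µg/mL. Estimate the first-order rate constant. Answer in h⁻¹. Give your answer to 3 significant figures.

0.0613 h⁻¹

k = ln(C₁/C₂) / (t₂ − t₁) = ln(2.38/1.22) / (24.2 − 13.3)
  = 0.6682 / 10.90 = 0.06130 h⁻¹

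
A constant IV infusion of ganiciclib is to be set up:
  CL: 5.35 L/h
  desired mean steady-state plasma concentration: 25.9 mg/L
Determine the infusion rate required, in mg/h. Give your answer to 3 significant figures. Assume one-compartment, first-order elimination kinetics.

At steady state, infusion rate R₀ = Css × CL = 25.9 × 5.350 = 138.6 mg/h

139 mg/h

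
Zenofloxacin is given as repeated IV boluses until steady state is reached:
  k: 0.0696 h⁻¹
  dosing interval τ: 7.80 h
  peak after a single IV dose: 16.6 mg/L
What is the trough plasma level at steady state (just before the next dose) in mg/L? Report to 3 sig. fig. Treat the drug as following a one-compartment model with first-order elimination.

e^(−kτ) = e^(−0.06960 × 7.80) = 0.5811
Accumulation ratio R = 1 / (1 − e^(−kτ)) = 1 / (1 − 0.5811) = 2.387
Steady-state trough = C₀ × R × e^(−kτ) = 16.6 × 2.387 × 0.5811 = 23.03 mg/L

23.0 mg/L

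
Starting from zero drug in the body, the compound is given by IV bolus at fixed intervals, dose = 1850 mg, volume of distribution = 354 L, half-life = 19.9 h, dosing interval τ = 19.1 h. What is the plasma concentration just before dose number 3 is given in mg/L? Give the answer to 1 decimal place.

C₀ per dose = Dose / Vd = 1850 / 354 = 5.226 mg/L
k = ln2 / t½ = 0.693147 / 19.9 = 0.03483 h⁻¹
Fraction remaining after one interval: r = e^(−kτ) = e^(−0.03483 × 19.1) = 0.5141
Before dose 3, 2 doses have been given (aged 1τ, 2τ).
C_trough = C₀ × (r + r²) = 5.226 × (0.5141 + 0.2643) = 4.068 mg/L

4.1 mg/L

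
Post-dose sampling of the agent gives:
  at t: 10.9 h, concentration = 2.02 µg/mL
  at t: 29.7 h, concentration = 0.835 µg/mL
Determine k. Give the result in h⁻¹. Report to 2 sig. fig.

0.047 h⁻¹

k = ln(C₁/C₂) / (t₂ − t₁) = ln(2.02/0.835) / (29.7 − 10.9)
  = 0.8834 / 18.80 = 0.04699 h⁻¹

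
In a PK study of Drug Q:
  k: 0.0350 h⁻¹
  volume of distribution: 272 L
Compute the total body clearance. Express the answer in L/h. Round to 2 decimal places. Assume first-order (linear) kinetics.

CL = k × Vd = 0.0350 × 272 = 9.520 L/h

9.52 L/h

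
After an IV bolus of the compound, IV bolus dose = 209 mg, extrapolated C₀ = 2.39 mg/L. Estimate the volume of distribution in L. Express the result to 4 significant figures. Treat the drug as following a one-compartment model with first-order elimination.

Vd = Dose / C₀ = 209.0 / 2.39 = 87.45 L

87.45 L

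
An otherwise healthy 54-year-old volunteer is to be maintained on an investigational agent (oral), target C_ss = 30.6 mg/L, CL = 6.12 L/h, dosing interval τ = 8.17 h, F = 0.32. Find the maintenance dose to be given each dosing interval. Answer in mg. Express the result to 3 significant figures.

4780 mg

At steady state, F × (Dose/τ) = Css × CL.
Dose = Css × CL × τ / F = 30.6 × 6.120 × 8.17 / 0.32 = 4781 mg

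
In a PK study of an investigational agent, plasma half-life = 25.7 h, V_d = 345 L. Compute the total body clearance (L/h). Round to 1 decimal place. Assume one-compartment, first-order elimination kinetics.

9.3 L/h

k = ln2 / t½ = 0.693147 / 25.7 = 0.02697 h⁻¹
CL = k × Vd = 0.02697 × 345 = 9.305 L/h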